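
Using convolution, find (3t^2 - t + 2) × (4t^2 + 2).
Ascending coefficients: a = [2, -1, 3], b = [2, 0, 4]. c[0] = 2×2 = 4; c[1] = 2×0 + -1×2 = -2; c[2] = 2×4 + -1×0 + 3×2 = 14; c[3] = -1×4 + 3×0 = -4; c[4] = 3×4 = 12. Result coefficients: [4, -2, 14, -4, 12] → 12t^4 - 4t^3 + 14t^2 - 2t + 4

12t^4 - 4t^3 + 14t^2 - 2t + 4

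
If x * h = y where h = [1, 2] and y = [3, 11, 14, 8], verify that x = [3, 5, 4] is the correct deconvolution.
Forward-compute [3, 5, 4] * [1, 2]: y[0] = 3×1 = 3; y[1] = 3×2 + 5×1 = 11; y[2] = 5×2 + 4×1 = 14; y[3] = 4×2 = 8 → [3, 11, 14, 8]. Matches given y = [3, 11, 14, 8], so verified.

Verified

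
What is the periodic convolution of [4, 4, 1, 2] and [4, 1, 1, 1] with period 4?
Use y[k] = Σ_j u[j]·v[(k-j) mod 4]. y[0] = 4×4 + 4×1 + 1×1 + 2×1 = 23; y[1] = 4×1 + 4×4 + 1×1 + 2×1 = 23; y[2] = 4×1 + 4×1 + 1×4 + 2×1 = 14; y[3] = 4×1 + 4×1 + 1×1 + 2×4 = 17. Result: [23, 23, 14, 17]

[23, 23, 14, 17]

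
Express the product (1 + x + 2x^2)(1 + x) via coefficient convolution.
Ascending coefficients: a = [1, 1, 2], b = [1, 1]. c[0] = 1×1 = 1; c[1] = 1×1 + 1×1 = 2; c[2] = 1×1 + 2×1 = 3; c[3] = 2×1 = 2. Result coefficients: [1, 2, 3, 2] → 1 + 2x + 3x^2 + 2x^3

1 + 2x + 3x^2 + 2x^3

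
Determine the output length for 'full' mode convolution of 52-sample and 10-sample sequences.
Linear/full convolution length: m + n - 1 = 52 + 10 - 1 = 61

61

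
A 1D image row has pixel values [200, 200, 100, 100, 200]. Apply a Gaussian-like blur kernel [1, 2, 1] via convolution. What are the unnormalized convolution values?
Convolve image row [200, 200, 100, 100, 200] with kernel [1, 2, 1]: y[0] = 200×1 = 200; y[1] = 200×2 + 200×1 = 600; y[2] = 200×1 + 200×2 + 100×1 = 700; y[3] = 200×1 + 100×2 + 100×1 = 500; y[4] = 100×1 + 100×2 + 200×1 = 500; y[5] = 100×1 + 200×2 = 500; y[6] = 200×1 = 200 → [200, 600, 700, 500, 500, 500, 200]. Normalization factor = sum(kernel) = 4.

[200, 600, 700, 500, 500, 500, 200]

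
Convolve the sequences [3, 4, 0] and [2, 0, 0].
y[0] = 3×2 = 6; y[1] = 3×0 + 4×2 = 8; y[2] = 3×0 + 4×0 + 0×2 = 0; y[3] = 4×0 + 0×0 = 0; y[4] = 0×0 = 0

[6, 8, 0, 0, 0]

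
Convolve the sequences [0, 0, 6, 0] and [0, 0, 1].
y[0] = 0×0 = 0; y[1] = 0×0 + 0×0 = 0; y[2] = 0×1 + 0×0 + 6×0 = 0; y[3] = 0×1 + 6×0 + 0×0 = 0; y[4] = 6×1 + 0×0 = 6; y[5] = 0×1 = 0

[0, 0, 0, 0, 6, 0]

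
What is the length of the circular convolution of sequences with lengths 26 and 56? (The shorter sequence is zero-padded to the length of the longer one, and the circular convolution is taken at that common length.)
Circular convolution (zero-padding the shorter input) has length max(m, n) = max(26, 56) = 56

56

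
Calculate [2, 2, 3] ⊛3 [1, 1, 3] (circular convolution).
Use y[k] = Σ_j u[j]·v[(k-j) mod 3]. y[0] = 2×1 + 2×3 + 3×1 = 11; y[1] = 2×1 + 2×1 + 3×3 = 13; y[2] = 2×3 + 2×1 + 3×1 = 11. Result: [11, 13, 11]

[11, 13, 11]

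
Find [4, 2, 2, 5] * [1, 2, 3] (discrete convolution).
y[0] = 4×1 = 4; y[1] = 4×2 + 2×1 = 10; y[2] = 4×3 + 2×2 + 2×1 = 18; y[3] = 2×3 + 2×2 + 5×1 = 15; y[4] = 2×3 + 5×2 = 16; y[5] = 5×3 = 15

[4, 10, 18, 15, 16, 15]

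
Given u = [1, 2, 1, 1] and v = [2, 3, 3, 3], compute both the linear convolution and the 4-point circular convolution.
Linear: y_lin[0] = 1×2 = 2; y_lin[1] = 1×3 + 2×2 = 7; y_lin[2] = 1×3 + 2×3 + 1×2 = 11; y_lin[3] = 1×3 + 2×3 + 1×3 + 1×2 = 14; y_lin[4] = 2×3 + 1×3 + 1×3 = 12; y_lin[5] = 1×3 + 1×3 = 6; y_lin[6] = 1×3 = 3 → [2, 7, 11, 14, 12, 6, 3]. Circular (length 4): y[0] = 1×2 + 2×3 + 1×3 + 1×3 = 14; y[1] = 1×3 + 2×2 + 1×3 + 1×3 = 13; y[2] = 1×3 + 2×3 + 1×2 + 1×3 = 14; y[3] = 1×3 + 2×3 + 1×3 + 1×2 = 14 → [14, 13, 14, 14]

Linear: [2, 7, 11, 14, 12, 6, 3], Circular: [14, 13, 14, 14]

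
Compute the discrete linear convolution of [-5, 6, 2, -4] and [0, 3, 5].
y[0] = -5×0 = 0; y[1] = -5×3 + 6×0 = -15; y[2] = -5×5 + 6×3 + 2×0 = -7; y[3] = 6×5 + 2×3 + -4×0 = 36; y[4] = 2×5 + -4×3 = -2; y[5] = -4×5 = -20

[0, -15, -7, 36, -2, -20]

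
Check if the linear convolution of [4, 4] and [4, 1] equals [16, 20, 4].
Recompute linear convolution of [4, 4] and [4, 1]: y[0] = 4×4 = 16; y[1] = 4×1 + 4×4 = 20; y[2] = 4×1 = 4 → [16, 20, 4]. Given [16, 20, 4] matches, so answer: Yes

Yes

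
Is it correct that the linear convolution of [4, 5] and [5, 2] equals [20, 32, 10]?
Recompute linear convolution of [4, 5] and [5, 2]: y[0] = 4×5 = 20; y[1] = 4×2 + 5×5 = 33; y[2] = 5×2 = 10 → [20, 33, 10]. Compare to given [20, 32, 10]: they differ at index 1: given 32, correct 33, so answer: No

No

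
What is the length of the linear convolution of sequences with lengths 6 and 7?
Linear/full convolution length: m + n - 1 = 6 + 7 - 1 = 12

12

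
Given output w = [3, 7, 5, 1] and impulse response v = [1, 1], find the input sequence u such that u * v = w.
Deconvolve w=[3, 7, 5, 1] by v=[1, 1]. Since v[0]=1, solve forward: u[0] = w[0] / 1 = 3; u[1] = (w[1] - 3×1) / 1 = 4; u[2] = (w[2] - 4×1) / 1 = 1. So u = [3, 4, 1]. Check by forward convolution: w[0] = 3×1 = 3; w[1] = 3×1 + 4×1 = 7; w[2] = 4×1 + 1×1 = 5; w[3] = 1×1 = 1

[3, 4, 1]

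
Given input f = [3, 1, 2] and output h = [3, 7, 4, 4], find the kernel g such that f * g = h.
Output length 4 = len(f) + len(g) - 1 ⇒ len(g) = 2. Solve g forward using g[k] = (h[k] - Σ_{i≥1} f[i]·g[k-i]) / f[0]: g[0] = h[0] / f[0] = 3 / 3 = 1; g[1] = (h[1] - 1×1) / f[0] = (7 - 1×1) / 3 = 2. So g = [1, 2]. Forward-check [3, 1, 2] * [1, 2]: h[0] = 3×1 = 3; h[1] = 3×2 + 1×1 = 7; h[2] = 1×2 + 2×1 = 4; h[3] = 2×2 = 4 → [3, 7, 4, 4] ✓

[1, 2]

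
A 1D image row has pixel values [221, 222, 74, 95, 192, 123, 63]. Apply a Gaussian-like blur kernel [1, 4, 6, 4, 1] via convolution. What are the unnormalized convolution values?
Convolve image row [221, 222, 74, 95, 192, 123, 63] with kernel [1, 4, 6, 4, 1]: y[0] = 221×1 = 221; y[1] = 221×4 + 222×1 = 1106; y[2] = 221×6 + 222×4 + 74×1 = 2288; y[3] = 221×4 + 222×6 + 74×4 + 95×1 = 2607; y[4] = 221×1 + 222×4 + 74×6 + 95×4 + 192×1 = 2125; y[5] = 222×1 + 74×4 + 95×6 + 192×4 + 123×1 = 1979; y[6] = 74×1 + 95×4 + 192×6 + 123×4 + 63×1 = 2161; y[7] = 95×1 + 192×4 + 123×6 + 63×4 = 1853; y[8] = 192×1 + 123×4 + 63×6 = 1062; y[9] = 123×1 + 63×4 = 375; y[10] = 63×1 = 63 → [221, 1106, 2288, 2607, 2125, 1979, 2161, 1853, 1062, 375, 63]. Normalization factor = sum(kernel) = 16.

[221, 1106, 2288, 2607, 2125, 1979, 2161, 1853, 1062, 375, 63]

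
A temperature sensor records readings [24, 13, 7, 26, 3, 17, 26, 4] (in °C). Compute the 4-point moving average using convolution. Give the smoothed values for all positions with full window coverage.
4-point moving average kernel = [1, 1, 1, 1]. Apply in 'valid' mode (full window coverage): avg[0] = (24 + 13 + 7 + 26) / 4 = 17.5; avg[1] = (13 + 7 + 26 + 3) / 4 = 12.25; avg[2] = (7 + 26 + 3 + 17) / 4 = 13.25; avg[3] = (26 + 3 + 17 + 26) / 4 = 18.0; avg[4] = (3 + 17 + 26 + 4) / 4 = 12.5. Smoothed values: [17.5, 12.25, 13.25, 18.0, 12.5]

[17.5, 12.25, 13.25, 18.0, 12.5]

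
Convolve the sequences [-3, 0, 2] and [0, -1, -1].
y[0] = -3×0 = 0; y[1] = -3×-1 + 0×0 = 3; y[2] = -3×-1 + 0×-1 + 2×0 = 3; y[3] = 0×-1 + 2×-1 = -2; y[4] = 2×-1 = -2

[0, 3, 3, -2, -2]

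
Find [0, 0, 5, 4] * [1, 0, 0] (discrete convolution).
y[0] = 0×1 = 0; y[1] = 0×0 + 0×1 = 0; y[2] = 0×0 + 0×0 + 5×1 = 5; y[3] = 0×0 + 5×0 + 4×1 = 4; y[4] = 5×0 + 4×0 = 0; y[5] = 4×0 = 0

[0, 0, 5, 4, 0, 0]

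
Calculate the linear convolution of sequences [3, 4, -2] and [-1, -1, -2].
y[0] = 3×-1 = -3; y[1] = 3×-1 + 4×-1 = -7; y[2] = 3×-2 + 4×-1 + -2×-1 = -8; y[3] = 4×-2 + -2×-1 = -6; y[4] = -2×-2 = 4

[-3, -7, -8, -6, 4]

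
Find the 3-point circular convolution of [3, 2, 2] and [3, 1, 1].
Use y[k] = Σ_j u[j]·v[(k-j) mod 3]. y[0] = 3×3 + 2×1 + 2×1 = 13; y[1] = 3×1 + 2×3 + 2×1 = 11; y[2] = 3×1 + 2×1 + 2×3 = 11. Result: [13, 11, 11]

[13, 11, 11]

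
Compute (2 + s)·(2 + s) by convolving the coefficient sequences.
Ascending coefficients: a = [2, 1], b = [2, 1]. c[0] = 2×2 = 4; c[1] = 2×1 + 1×2 = 4; c[2] = 1×1 = 1. Result coefficients: [4, 4, 1] → 4 + 4s + s^2

4 + 4s + s^2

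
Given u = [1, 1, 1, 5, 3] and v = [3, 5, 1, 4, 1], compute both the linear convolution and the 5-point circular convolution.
Linear: y_lin[0] = 1×3 = 3; y_lin[1] = 1×5 + 1×3 = 8; y_lin[2] = 1×1 + 1×5 + 1×3 = 9; y_lin[3] = 1×4 + 1×1 + 1×5 + 5×3 = 25; y_lin[4] = 1×1 + 1×4 + 1×1 + 5×5 + 3×3 = 40; y_lin[5] = 1×1 + 1×4 + 5×1 + 3×5 = 25; y_lin[6] = 1×1 + 5×4 + 3×1 = 24; y_lin[7] = 5×1 + 3×4 = 17; y_lin[8] = 3×1 = 3 → [3, 8, 9, 25, 40, 25, 24, 17, 3]. Circular (length 5): y[0] = 1×3 + 1×1 + 1×4 + 5×1 + 3×5 = 28; y[1] = 1×5 + 1×3 + 1×1 + 5×4 + 3×1 = 32; y[2] = 1×1 + 1×5 + 1×3 + 5×1 + 3×4 = 26; y[3] = 1×4 + 1×1 + 1×5 + 5×3 + 3×1 = 28; y[4] = 1×1 + 1×4 + 1×1 + 5×5 + 3×3 = 40 → [28, 32, 26, 28, 40]

Linear: [3, 8, 9, 25, 40, 25, 24, 17, 3], Circular: [28, 32, 26, 28, 40]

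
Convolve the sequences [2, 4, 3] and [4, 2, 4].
y[0] = 2×4 = 8; y[1] = 2×2 + 4×4 = 20; y[2] = 2×4 + 4×2 + 3×4 = 28; y[3] = 4×4 + 3×2 = 22; y[4] = 3×4 = 12

[8, 20, 28, 22, 12]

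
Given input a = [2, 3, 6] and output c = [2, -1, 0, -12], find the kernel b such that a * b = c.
Output length 4 = len(a) + len(b) - 1 ⇒ len(b) = 2. Solve b forward using b[k] = (c[k] - Σ_{i≥1} a[i]·b[k-i]) / a[0]: b[0] = c[0] / a[0] = 2 / 2 = 1; b[1] = (c[1] - 3×1) / a[0] = (-1 - 3×1) / 2 = -2. So b = [1, -2]. Forward-check [2, 3, 6] * [1, -2]: c[0] = 2×1 = 2; c[1] = 2×-2 + 3×1 = -1; c[2] = 3×-2 + 6×1 = 0; c[3] = 6×-2 = -12 → [2, -1, 0, -12] ✓

[1, -2]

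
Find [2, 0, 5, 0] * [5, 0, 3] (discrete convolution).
y[0] = 2×5 = 10; y[1] = 2×0 + 0×5 = 0; y[2] = 2×3 + 0×0 + 5×5 = 31; y[3] = 0×3 + 5×0 + 0×5 = 0; y[4] = 5×3 + 0×0 = 15; y[5] = 0×3 = 0

[10, 0, 31, 0, 15, 0]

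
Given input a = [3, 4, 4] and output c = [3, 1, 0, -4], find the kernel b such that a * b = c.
Output length 4 = len(a) + len(b) - 1 ⇒ len(b) = 2. Solve b forward using b[k] = (c[k] - Σ_{i≥1} a[i]·b[k-i]) / a[0]: b[0] = c[0] / a[0] = 3 / 3 = 1; b[1] = (c[1] - 4×1) / a[0] = (1 - 4×1) / 3 = -1. So b = [1, -1]. Forward-check [3, 4, 4] * [1, -1]: c[0] = 3×1 = 3; c[1] = 3×-1 + 4×1 = 1; c[2] = 4×-1 + 4×1 = 0; c[3] = 4×-1 = -4 → [3, 1, 0, -4] ✓

[1, -1]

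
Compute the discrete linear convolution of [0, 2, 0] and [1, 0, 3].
y[0] = 0×1 = 0; y[1] = 0×0 + 2×1 = 2; y[2] = 0×3 + 2×0 + 0×1 = 0; y[3] = 2×3 + 0×0 = 6; y[4] = 0×3 = 0

[0, 2, 0, 6, 0]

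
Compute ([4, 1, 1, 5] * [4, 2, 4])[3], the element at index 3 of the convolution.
Use y[k] = Σ_i a[i]·b[k-i] at k=3. y[3] = 1×4 + 1×2 + 5×4 = 26

26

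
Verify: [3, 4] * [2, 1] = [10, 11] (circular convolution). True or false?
Recompute circular convolution of [3, 4] and [2, 1]: y[0] = 3×2 + 4×1 = 10; y[1] = 3×1 + 4×2 = 11 → [10, 11]. Given [10, 11] matches, so answer: Yes

Yes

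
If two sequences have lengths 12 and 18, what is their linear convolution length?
Linear/full convolution length: m + n - 1 = 12 + 18 - 1 = 29

29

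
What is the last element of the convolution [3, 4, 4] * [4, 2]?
Use y[k] = Σ_i a[i]·b[k-i] at k=3. y[3] = 4×2 = 8

8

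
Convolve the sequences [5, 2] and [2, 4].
y[0] = 5×2 = 10; y[1] = 5×4 + 2×2 = 24; y[2] = 2×4 = 8

[10, 24, 8]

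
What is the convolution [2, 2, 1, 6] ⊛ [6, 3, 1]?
y[0] = 2×6 = 12; y[1] = 2×3 + 2×6 = 18; y[2] = 2×1 + 2×3 + 1×6 = 14; y[3] = 2×1 + 1×3 + 6×6 = 41; y[4] = 1×1 + 6×3 = 19; y[5] = 6×1 = 6

[12, 18, 14, 41, 19, 6]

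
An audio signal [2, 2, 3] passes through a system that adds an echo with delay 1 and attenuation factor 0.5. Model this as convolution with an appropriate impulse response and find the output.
Direct-path + delayed-attenuated-path model → impulse response h = [1, 0.5] (1 at lag 0, 0.5 at lag 1). Output y[n] = x[n] + 0.5·x[n - 1] (with x[n] = 0 outside 0..2): y[0] = 2 + 0.5×0 = 2; y[1] = 2 + 0.5×2 = 3.0; y[2] = 3 + 0.5×2 = 4.0; y[3] = 0 + 0.5×3 = 1.5. So y = [2, 3.0, 4.0, 1.5]

[2, 3.0, 4.0, 1.5]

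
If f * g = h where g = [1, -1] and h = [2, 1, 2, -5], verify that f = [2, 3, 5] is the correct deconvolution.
Forward-compute [2, 3, 5] * [1, -1]: h[0] = 2×1 = 2; h[1] = 2×-1 + 3×1 = 1; h[2] = 3×-1 + 5×1 = 2; h[3] = 5×-1 = -5 → [2, 1, 2, -5]. Matches given h = [2, 1, 2, -5], so verified.

Verified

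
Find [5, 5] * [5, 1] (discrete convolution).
y[0] = 5×5 = 25; y[1] = 5×1 + 5×5 = 30; y[2] = 5×1 = 5

[25, 30, 5]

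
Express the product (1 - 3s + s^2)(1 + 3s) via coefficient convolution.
Ascending coefficients: a = [1, -3, 1], b = [1, 3]. c[0] = 1×1 = 1; c[1] = 1×3 + -3×1 = 0; c[2] = -3×3 + 1×1 = -8; c[3] = 1×3 = 3. Result coefficients: [1, 0, -8, 3] → 1 - 8s^2 + 3s^3

1 - 8s^2 + 3s^3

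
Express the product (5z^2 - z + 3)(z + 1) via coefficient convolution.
Ascending coefficients: a = [3, -1, 5], b = [1, 1]. c[0] = 3×1 = 3; c[1] = 3×1 + -1×1 = 2; c[2] = -1×1 + 5×1 = 4; c[3] = 5×1 = 5. Result coefficients: [3, 2, 4, 5] → 5z^3 + 4z^2 + 2z + 3

5z^3 + 4z^2 + 2z + 3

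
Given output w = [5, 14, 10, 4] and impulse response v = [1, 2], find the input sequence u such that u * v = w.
Deconvolve w=[5, 14, 10, 4] by v=[1, 2]. Since v[0]=1, solve forward: u[0] = w[0] / 1 = 5; u[1] = (w[1] - 5×2) / 1 = 4; u[2] = (w[2] - 4×2) / 1 = 2. So u = [5, 4, 2]. Check by forward convolution: w[0] = 5×1 = 5; w[1] = 5×2 + 4×1 = 14; w[2] = 4×2 + 2×1 = 10; w[3] = 2×2 = 4

[5, 4, 2]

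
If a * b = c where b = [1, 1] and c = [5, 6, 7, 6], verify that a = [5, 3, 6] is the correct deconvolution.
Forward-compute [5, 3, 6] * [1, 1]: c[0] = 5×1 = 5; c[1] = 5×1 + 3×1 = 8; c[2] = 3×1 + 6×1 = 9; c[3] = 6×1 = 6 → [5, 8, 9, 6]. Does not match given c = [5, 6, 7, 6].

Not verified. [5, 3, 6] * [1, 1] = [5, 8, 9, 6], which differs from [5, 6, 7, 6] at index 1.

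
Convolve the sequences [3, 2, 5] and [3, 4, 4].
y[0] = 3×3 = 9; y[1] = 3×4 + 2×3 = 18; y[2] = 3×4 + 2×4 + 5×3 = 35; y[3] = 2×4 + 5×4 = 28; y[4] = 5×4 = 20

[9, 18, 35, 28, 20]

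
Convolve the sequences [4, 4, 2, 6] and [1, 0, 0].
y[0] = 4×1 = 4; y[1] = 4×0 + 4×1 = 4; y[2] = 4×0 + 4×0 + 2×1 = 2; y[3] = 4×0 + 2×0 + 6×1 = 6; y[4] = 2×0 + 6×0 = 0; y[5] = 6×0 = 0

[4, 4, 2, 6, 0, 0]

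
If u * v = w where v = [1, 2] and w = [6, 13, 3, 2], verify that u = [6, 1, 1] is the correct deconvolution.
Forward-compute [6, 1, 1] * [1, 2]: w[0] = 6×1 = 6; w[1] = 6×2 + 1×1 = 13; w[2] = 1×2 + 1×1 = 3; w[3] = 1×2 = 2 → [6, 13, 3, 2]. Matches given w = [6, 13, 3, 2], so verified.

Verified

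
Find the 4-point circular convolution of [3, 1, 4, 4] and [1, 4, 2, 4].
Use y[k] = Σ_j s[j]·t[(k-j) mod 4]. y[0] = 3×1 + 1×4 + 4×2 + 4×4 = 31; y[1] = 3×4 + 1×1 + 4×4 + 4×2 = 37; y[2] = 3×2 + 1×4 + 4×1 + 4×4 = 30; y[3] = 3×4 + 1×2 + 4×4 + 4×1 = 34. Result: [31, 37, 30, 34]

[31, 37, 30, 34]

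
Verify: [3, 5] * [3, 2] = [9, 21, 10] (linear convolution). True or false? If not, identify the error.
Recompute linear convolution of [3, 5] and [3, 2]: y[0] = 3×3 = 9; y[1] = 3×2 + 5×3 = 21; y[2] = 5×2 = 10 → [9, 21, 10]. Given [9, 21, 10] matches, so answer: Yes

Yes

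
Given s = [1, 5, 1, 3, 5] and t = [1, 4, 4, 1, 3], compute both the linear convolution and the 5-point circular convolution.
Linear: y_lin[0] = 1×1 = 1; y_lin[1] = 1×4 + 5×1 = 9; y_lin[2] = 1×4 + 5×4 + 1×1 = 25; y_lin[3] = 1×1 + 5×4 + 1×4 + 3×1 = 28; y_lin[4] = 1×3 + 5×1 + 1×4 + 3×4 + 5×1 = 29; y_lin[5] = 5×3 + 1×1 + 3×4 + 5×4 = 48; y_lin[6] = 1×3 + 3×1 + 5×4 = 26; y_lin[7] = 3×3 + 5×1 = 14; y_lin[8] = 5×3 = 15 → [1, 9, 25, 28, 29, 48, 26, 14, 15]. Circular (length 5): y[0] = 1×1 + 5×3 + 1×1 + 3×4 + 5×4 = 49; y[1] = 1×4 + 5×1 + 1×3 + 3×1 + 5×4 = 35; y[2] = 1×4 + 5×4 + 1×1 + 3×3 + 5×1 = 39; y[3] = 1×1 + 5×4 + 1×4 + 3×1 + 5×3 = 43; y[4] = 1×3 + 5×1 + 1×4 + 3×4 + 5×1 = 29 → [49, 35, 39, 43, 29]

Linear: [1, 9, 25, 28, 29, 48, 26, 14, 15], Circular: [49, 35, 39, 43, 29]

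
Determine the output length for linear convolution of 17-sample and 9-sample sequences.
Linear/full convolution length: m + n - 1 = 17 + 9 - 1 = 25

25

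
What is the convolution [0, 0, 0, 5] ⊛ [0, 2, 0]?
y[0] = 0×0 = 0; y[1] = 0×2 + 0×0 = 0; y[2] = 0×0 + 0×2 + 0×0 = 0; y[3] = 0×0 + 0×2 + 5×0 = 0; y[4] = 0×0 + 5×2 = 10; y[5] = 5×0 = 0

[0, 0, 0, 0, 10, 0]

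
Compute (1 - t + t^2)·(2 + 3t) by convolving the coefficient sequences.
Ascending coefficients: a = [1, -1, 1], b = [2, 3]. c[0] = 1×2 = 2; c[1] = 1×3 + -1×2 = 1; c[2] = -1×3 + 1×2 = -1; c[3] = 1×3 = 3. Result coefficients: [2, 1, -1, 3] → 2 + t - t^2 + 3t^3

2 + t - t^2 + 3t^3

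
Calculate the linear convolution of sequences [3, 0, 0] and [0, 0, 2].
y[0] = 3×0 = 0; y[1] = 3×0 + 0×0 = 0; y[2] = 3×2 + 0×0 + 0×0 = 6; y[3] = 0×2 + 0×0 = 0; y[4] = 0×2 = 0

[0, 0, 6, 0, 0]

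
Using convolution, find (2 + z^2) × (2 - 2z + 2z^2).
Ascending coefficients: a = [2, 0, 1], b = [2, -2, 2]. c[0] = 2×2 = 4; c[1] = 2×-2 + 0×2 = -4; c[2] = 2×2 + 0×-2 + 1×2 = 6; c[3] = 0×2 + 1×-2 = -2; c[4] = 1×2 = 2. Result coefficients: [4, -4, 6, -2, 2] → 4 - 4z + 6z^2 - 2z^3 + 2z^4

4 - 4z + 6z^2 - 2z^3 + 2z^4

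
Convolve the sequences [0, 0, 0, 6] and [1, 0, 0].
y[0] = 0×1 = 0; y[1] = 0×0 + 0×1 = 0; y[2] = 0×0 + 0×0 + 0×1 = 0; y[3] = 0×0 + 0×0 + 6×1 = 6; y[4] = 0×0 + 6×0 = 0; y[5] = 6×0 = 0

[0, 0, 0, 6, 0, 0]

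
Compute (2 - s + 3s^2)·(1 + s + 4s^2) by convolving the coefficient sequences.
Ascending coefficients: a = [2, -1, 3], b = [1, 1, 4]. c[0] = 2×1 = 2; c[1] = 2×1 + -1×1 = 1; c[2] = 2×4 + -1×1 + 3×1 = 10; c[3] = -1×4 + 3×1 = -1; c[4] = 3×4 = 12. Result coefficients: [2, 1, 10, -1, 12] → 2 + s + 10s^2 - s^3 + 12s^4

2 + s + 10s^2 - s^3 + 12s^4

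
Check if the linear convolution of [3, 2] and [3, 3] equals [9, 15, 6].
Recompute linear convolution of [3, 2] and [3, 3]: y[0] = 3×3 = 9; y[1] = 3×3 + 2×3 = 15; y[2] = 2×3 = 6 → [9, 15, 6]. Given [9, 15, 6] matches, so answer: Yes

Yes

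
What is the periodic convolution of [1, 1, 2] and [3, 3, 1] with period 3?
Use y[k] = Σ_j u[j]·v[(k-j) mod 3]. y[0] = 1×3 + 1×1 + 2×3 = 10; y[1] = 1×3 + 1×3 + 2×1 = 8; y[2] = 1×1 + 1×3 + 2×3 = 10. Result: [10, 8, 10]

[10, 8, 10]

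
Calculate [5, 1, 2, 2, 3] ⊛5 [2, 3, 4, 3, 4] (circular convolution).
Use y[k] = Σ_j s[j]·t[(k-j) mod 5]. y[0] = 5×2 + 1×4 + 2×3 + 2×4 + 3×3 = 37; y[1] = 5×3 + 1×2 + 2×4 + 2×3 + 3×4 = 43; y[2] = 5×4 + 1×3 + 2×2 + 2×4 + 3×3 = 44; y[3] = 5×3 + 1×4 + 2×3 + 2×2 + 3×4 = 41; y[4] = 5×4 + 1×3 + 2×4 + 2×3 + 3×2 = 43. Result: [37, 43, 44, 41, 43]

[37, 43, 44, 41, 43]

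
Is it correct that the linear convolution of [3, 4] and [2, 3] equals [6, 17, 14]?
Recompute linear convolution of [3, 4] and [2, 3]: y[0] = 3×2 = 6; y[1] = 3×3 + 4×2 = 17; y[2] = 4×3 = 12 → [6, 17, 12]. Compare to given [6, 17, 14]: they differ at index 2: given 14, correct 12, so answer: No

No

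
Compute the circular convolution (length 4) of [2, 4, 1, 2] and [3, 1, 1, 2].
Use y[k] = Σ_j x[j]·h[(k-j) mod 4]. y[0] = 2×3 + 4×2 + 1×1 + 2×1 = 17; y[1] = 2×1 + 4×3 + 1×2 + 2×1 = 18; y[2] = 2×1 + 4×1 + 1×3 + 2×2 = 13; y[3] = 2×2 + 4×1 + 1×1 + 2×3 = 15. Result: [17, 18, 13, 15]

[17, 18, 13, 15]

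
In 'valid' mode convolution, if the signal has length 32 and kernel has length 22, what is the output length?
'Valid' mode counts only positions where the kernel fully overlaps the signal: m - n + 1 = 32 - 22 + 1 = 11

11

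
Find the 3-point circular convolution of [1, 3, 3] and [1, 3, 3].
Use y[k] = Σ_j s[j]·t[(k-j) mod 3]. y[0] = 1×1 + 3×3 + 3×3 = 19; y[1] = 1×3 + 3×1 + 3×3 = 15; y[2] = 1×3 + 3×3 + 3×1 = 15. Result: [19, 15, 15]

[19, 15, 15]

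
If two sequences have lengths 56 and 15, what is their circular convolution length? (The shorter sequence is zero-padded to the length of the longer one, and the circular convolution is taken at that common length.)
Circular convolution (zero-padding the shorter input) has length max(m, n) = max(56, 15) = 56

56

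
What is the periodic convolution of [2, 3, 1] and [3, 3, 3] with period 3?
Use y[k] = Σ_j f[j]·g[(k-j) mod 3]. y[0] = 2×3 + 3×3 + 1×3 = 18; y[1] = 2×3 + 3×3 + 1×3 = 18; y[2] = 2×3 + 3×3 + 1×3 = 18. Result: [18, 18, 18]

[18, 18, 18]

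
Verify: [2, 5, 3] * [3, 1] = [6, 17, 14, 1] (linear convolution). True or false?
Recompute linear convolution of [2, 5, 3] and [3, 1]: y[0] = 2×3 = 6; y[1] = 2×1 + 5×3 = 17; y[2] = 5×1 + 3×3 = 14; y[3] = 3×1 = 3 → [6, 17, 14, 3]. Compare to given [6, 17, 14, 1]: they differ at index 3: given 1, correct 3, so answer: No

No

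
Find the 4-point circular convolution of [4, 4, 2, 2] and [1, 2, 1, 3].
Use y[k] = Σ_j x[j]·h[(k-j) mod 4]. y[0] = 4×1 + 4×3 + 2×1 + 2×2 = 22; y[1] = 4×2 + 4×1 + 2×3 + 2×1 = 20; y[2] = 4×1 + 4×2 + 2×1 + 2×3 = 20; y[3] = 4×3 + 4×1 + 2×2 + 2×1 = 22. Result: [22, 20, 20, 22]

[22, 20, 20, 22]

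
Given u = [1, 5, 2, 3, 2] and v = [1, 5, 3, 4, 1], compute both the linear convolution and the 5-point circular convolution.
Linear: y_lin[0] = 1×1 = 1; y_lin[1] = 1×5 + 5×1 = 10; y_lin[2] = 1×3 + 5×5 + 2×1 = 30; y_lin[3] = 1×4 + 5×3 + 2×5 + 3×1 = 32; y_lin[4] = 1×1 + 5×4 + 2×3 + 3×5 + 2×1 = 44; y_lin[5] = 5×1 + 2×4 + 3×3 + 2×5 = 32; y_lin[6] = 2×1 + 3×4 + 2×3 = 20; y_lin[7] = 3×1 + 2×4 = 11; y_lin[8] = 2×1 = 2 → [1, 10, 30, 32, 44, 32, 20, 11, 2]. Circular (length 5): y[0] = 1×1 + 5×1 + 2×4 + 3×3 + 2×5 = 33; y[1] = 1×5 + 5×1 + 2×1 + 3×4 + 2×3 = 30; y[2] = 1×3 + 5×5 + 2×1 + 3×1 + 2×4 = 41; y[3] = 1×4 + 5×3 + 2×5 + 3×1 + 2×1 = 34; y[4] = 1×1 + 5×4 + 2×3 + 3×5 + 2×1 = 44 → [33, 30, 41, 34, 44]

Linear: [1, 10, 30, 32, 44, 32, 20, 11, 2], Circular: [33, 30, 41, 34, 44]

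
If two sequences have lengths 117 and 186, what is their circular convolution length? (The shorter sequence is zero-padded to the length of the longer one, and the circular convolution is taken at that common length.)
Circular convolution (zero-padding the shorter input) has length max(m, n) = max(117, 186) = 186

186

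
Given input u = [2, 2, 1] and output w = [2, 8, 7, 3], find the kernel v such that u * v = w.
Output length 4 = len(u) + len(v) - 1 ⇒ len(v) = 2. Solve v forward using v[k] = (w[k] - Σ_{i≥1} u[i]·v[k-i]) / u[0]: v[0] = w[0] / u[0] = 2 / 2 = 1; v[1] = (w[1] - 2×1) / u[0] = (8 - 2×1) / 2 = 3. So v = [1, 3]. Forward-check [2, 2, 1] * [1, 3]: w[0] = 2×1 = 2; w[1] = 2×3 + 2×1 = 8; w[2] = 2×3 + 1×1 = 7; w[3] = 1×3 = 3 → [2, 8, 7, 3] ✓

[1, 3]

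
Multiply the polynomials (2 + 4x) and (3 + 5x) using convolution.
Ascending coefficients: a = [2, 4], b = [3, 5]. c[0] = 2×3 = 6; c[1] = 2×5 + 4×3 = 22; c[2] = 4×5 = 20. Result coefficients: [6, 22, 20] → 6 + 22x + 20x^2

6 + 22x + 20x^2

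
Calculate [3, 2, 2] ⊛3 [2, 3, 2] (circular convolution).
Use y[k] = Σ_j x[j]·h[(k-j) mod 3]. y[0] = 3×2 + 2×2 + 2×3 = 16; y[1] = 3×3 + 2×2 + 2×2 = 17; y[2] = 3×2 + 2×3 + 2×2 = 16. Result: [16, 17, 16]

[16, 17, 16]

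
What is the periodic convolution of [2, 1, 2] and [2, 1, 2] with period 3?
Use y[k] = Σ_j u[j]·v[(k-j) mod 3]. y[0] = 2×2 + 1×2 + 2×1 = 8; y[1] = 2×1 + 1×2 + 2×2 = 8; y[2] = 2×2 + 1×1 + 2×2 = 9. Result: [8, 8, 9]

[8, 8, 9]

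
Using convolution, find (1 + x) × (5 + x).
Ascending coefficients: a = [1, 1], b = [5, 1]. c[0] = 1×5 = 5; c[1] = 1×1 + 1×5 = 6; c[2] = 1×1 = 1. Result coefficients: [5, 6, 1] → 5 + 6x + x^2

5 + 6x + x^2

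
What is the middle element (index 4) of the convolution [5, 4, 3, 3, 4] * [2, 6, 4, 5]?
Use y[k] = Σ_i a[i]·b[k-i] at k=4. y[4] = 4×5 + 3×4 + 3×6 + 4×2 = 58

58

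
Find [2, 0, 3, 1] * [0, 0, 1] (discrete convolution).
y[0] = 2×0 = 0; y[1] = 2×0 + 0×0 = 0; y[2] = 2×1 + 0×0 + 3×0 = 2; y[3] = 0×1 + 3×0 + 1×0 = 0; y[4] = 3×1 + 1×0 = 3; y[5] = 1×1 = 1

[0, 0, 2, 0, 3, 1]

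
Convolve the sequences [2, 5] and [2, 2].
y[0] = 2×2 = 4; y[1] = 2×2 + 5×2 = 14; y[2] = 5×2 = 10

[4, 14, 10]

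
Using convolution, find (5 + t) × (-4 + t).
Ascending coefficients: a = [5, 1], b = [-4, 1]. c[0] = 5×-4 = -20; c[1] = 5×1 + 1×-4 = 1; c[2] = 1×1 = 1. Result coefficients: [-20, 1, 1] → -20 + t + t^2

-20 + t + t^2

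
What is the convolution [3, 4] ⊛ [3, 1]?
y[0] = 3×3 = 9; y[1] = 3×1 + 4×3 = 15; y[2] = 4×1 = 4

[9, 15, 4]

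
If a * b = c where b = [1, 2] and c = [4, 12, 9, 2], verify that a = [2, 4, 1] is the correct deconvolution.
Forward-compute [2, 4, 1] * [1, 2]: c[0] = 2×1 = 2; c[1] = 2×2 + 4×1 = 8; c[2] = 4×2 + 1×1 = 9; c[3] = 1×2 = 2 → [2, 8, 9, 2]. Does not match given c = [4, 12, 9, 2].

Not verified. [2, 4, 1] * [1, 2] = [2, 8, 9, 2], which differs from [4, 12, 9, 2] at index 0.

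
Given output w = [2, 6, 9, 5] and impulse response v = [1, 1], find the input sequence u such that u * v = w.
Deconvolve w=[2, 6, 9, 5] by v=[1, 1]. Since v[0]=1, solve forward: u[0] = w[0] / 1 = 2; u[1] = (w[1] - 2×1) / 1 = 4; u[2] = (w[2] - 4×1) / 1 = 5. So u = [2, 4, 5]. Check by forward convolution: w[0] = 2×1 = 2; w[1] = 2×1 + 4×1 = 6; w[2] = 4×1 + 5×1 = 9; w[3] = 5×1 = 5

[2, 4, 5]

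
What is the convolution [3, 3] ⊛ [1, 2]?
y[0] = 3×1 = 3; y[1] = 3×2 + 3×1 = 9; y[2] = 3×2 = 6

[3, 9, 6]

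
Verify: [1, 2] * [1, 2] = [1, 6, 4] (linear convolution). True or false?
Recompute linear convolution of [1, 2] and [1, 2]: y[0] = 1×1 = 1; y[1] = 1×2 + 2×1 = 4; y[2] = 2×2 = 4 → [1, 4, 4]. Compare to given [1, 6, 4]: they differ at index 1: given 6, correct 4, so answer: No

No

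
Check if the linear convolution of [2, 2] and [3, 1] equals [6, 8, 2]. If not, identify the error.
Recompute linear convolution of [2, 2] and [3, 1]: y[0] = 2×3 = 6; y[1] = 2×1 + 2×3 = 8; y[2] = 2×1 = 2 → [6, 8, 2]. Given [6, 8, 2] matches, so answer: Yes

Yes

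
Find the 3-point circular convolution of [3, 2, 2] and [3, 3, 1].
Use y[k] = Σ_j s[j]·t[(k-j) mod 3]. y[0] = 3×3 + 2×1 + 2×3 = 17; y[1] = 3×3 + 2×3 + 2×1 = 17; y[2] = 3×1 + 2×3 + 2×3 = 15. Result: [17, 17, 15]

[17, 17, 15]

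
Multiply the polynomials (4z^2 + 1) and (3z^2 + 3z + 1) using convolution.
Ascending coefficients: a = [1, 0, 4], b = [1, 3, 3]. c[0] = 1×1 = 1; c[1] = 1×3 + 0×1 = 3; c[2] = 1×3 + 0×3 + 4×1 = 7; c[3] = 0×3 + 4×3 = 12; c[4] = 4×3 = 12. Result coefficients: [1, 3, 7, 12, 12] → 12z^4 + 12z^3 + 7z^2 + 3z + 1

12z^4 + 12z^3 + 7z^2 + 3z + 1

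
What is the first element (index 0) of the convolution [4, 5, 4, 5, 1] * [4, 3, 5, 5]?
Use y[k] = Σ_i a[i]·b[k-i] at k=0. y[0] = 4×4 = 16

16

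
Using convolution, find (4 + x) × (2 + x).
Ascending coefficients: a = [4, 1], b = [2, 1]. c[0] = 4×2 = 8; c[1] = 4×1 + 1×2 = 6; c[2] = 1×1 = 1. Result coefficients: [8, 6, 1] → 8 + 6x + x^2

8 + 6x + x^2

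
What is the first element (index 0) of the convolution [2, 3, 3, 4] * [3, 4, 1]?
Use y[k] = Σ_i a[i]·b[k-i] at k=0. y[0] = 2×3 = 6

6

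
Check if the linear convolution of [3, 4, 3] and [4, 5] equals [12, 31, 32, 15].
Recompute linear convolution of [3, 4, 3] and [4, 5]: y[0] = 3×4 = 12; y[1] = 3×5 + 4×4 = 31; y[2] = 4×5 + 3×4 = 32; y[3] = 3×5 = 15 → [12, 31, 32, 15]. Given [12, 31, 32, 15] matches, so answer: Yes

Yes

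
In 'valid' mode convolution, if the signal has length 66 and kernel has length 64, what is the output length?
'Valid' mode counts only positions where the kernel fully overlaps the signal: m - n + 1 = 66 - 64 + 1 = 3

3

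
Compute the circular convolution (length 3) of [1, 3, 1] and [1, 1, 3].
Use y[k] = Σ_j s[j]·t[(k-j) mod 3]. y[0] = 1×1 + 3×3 + 1×1 = 11; y[1] = 1×1 + 3×1 + 1×3 = 7; y[2] = 1×3 + 3×1 + 1×1 = 7. Result: [11, 7, 7]

[11, 7, 7]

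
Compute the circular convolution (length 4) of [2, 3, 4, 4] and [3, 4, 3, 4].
Use y[k] = Σ_j u[j]·v[(k-j) mod 4]. y[0] = 2×3 + 3×4 + 4×3 + 4×4 = 46; y[1] = 2×4 + 3×3 + 4×4 + 4×3 = 45; y[2] = 2×3 + 3×4 + 4×3 + 4×4 = 46; y[3] = 2×4 + 3×3 + 4×4 + 4×3 = 45. Result: [46, 45, 46, 45]

[46, 45, 46, 45]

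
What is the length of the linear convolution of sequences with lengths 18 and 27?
Linear/full convolution length: m + n - 1 = 18 + 27 - 1 = 44

44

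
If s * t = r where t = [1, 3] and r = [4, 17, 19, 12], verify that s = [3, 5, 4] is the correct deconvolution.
Forward-compute [3, 5, 4] * [1, 3]: r[0] = 3×1 = 3; r[1] = 3×3 + 5×1 = 14; r[2] = 5×3 + 4×1 = 19; r[3] = 4×3 = 12 → [3, 14, 19, 12]. Does not match given r = [4, 17, 19, 12].

Not verified. [3, 5, 4] * [1, 3] = [3, 14, 19, 12], which differs from [4, 17, 19, 12] at index 0.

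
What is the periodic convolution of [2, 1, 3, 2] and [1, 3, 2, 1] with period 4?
Use y[k] = Σ_j f[j]·g[(k-j) mod 4]. y[0] = 2×1 + 1×1 + 3×2 + 2×3 = 15; y[1] = 2×3 + 1×1 + 3×1 + 2×2 = 14; y[2] = 2×2 + 1×3 + 3×1 + 2×1 = 12; y[3] = 2×1 + 1×2 + 3×3 + 2×1 = 15. Result: [15, 14, 12, 15]

[15, 14, 12, 15]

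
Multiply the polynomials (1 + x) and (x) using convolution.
Ascending coefficients: a = [1, 1], b = [0, 1]. c[0] = 1×0 = 0; c[1] = 1×1 + 1×0 = 1; c[2] = 1×1 = 1. Result coefficients: [0, 1, 1] → x + x^2

x + x^2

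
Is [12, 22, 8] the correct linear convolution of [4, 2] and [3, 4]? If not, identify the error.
Recompute linear convolution of [4, 2] and [3, 4]: y[0] = 4×3 = 12; y[1] = 4×4 + 2×3 = 22; y[2] = 2×4 = 8 → [12, 22, 8]. Given [12, 22, 8] matches, so answer: Yes

Yes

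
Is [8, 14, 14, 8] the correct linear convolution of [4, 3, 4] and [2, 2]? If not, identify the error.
Recompute linear convolution of [4, 3, 4] and [2, 2]: y[0] = 4×2 = 8; y[1] = 4×2 + 3×2 = 14; y[2] = 3×2 + 4×2 = 14; y[3] = 4×2 = 8 → [8, 14, 14, 8]. Given [8, 14, 14, 8] matches, so answer: Yes

Yes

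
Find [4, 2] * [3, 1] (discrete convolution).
y[0] = 4×3 = 12; y[1] = 4×1 + 2×3 = 10; y[2] = 2×1 = 2

[12, 10, 2]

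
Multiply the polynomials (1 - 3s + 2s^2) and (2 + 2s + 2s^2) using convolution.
Ascending coefficients: a = [1, -3, 2], b = [2, 2, 2]. c[0] = 1×2 = 2; c[1] = 1×2 + -3×2 = -4; c[2] = 1×2 + -3×2 + 2×2 = 0; c[3] = -3×2 + 2×2 = -2; c[4] = 2×2 = 4. Result coefficients: [2, -4, 0, -2, 4] → 2 - 4s - 2s^3 + 4s^4

2 - 4s - 2s^3 + 4s^4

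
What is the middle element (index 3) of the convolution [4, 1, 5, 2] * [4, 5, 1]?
Use y[k] = Σ_i a[i]·b[k-i] at k=3. y[3] = 1×1 + 5×5 + 2×4 = 34

34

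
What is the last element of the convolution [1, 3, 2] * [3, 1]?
Use y[k] = Σ_i a[i]·b[k-i] at k=3. y[3] = 2×1 = 2

2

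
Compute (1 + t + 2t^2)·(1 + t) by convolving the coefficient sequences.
Ascending coefficients: a = [1, 1, 2], b = [1, 1]. c[0] = 1×1 = 1; c[1] = 1×1 + 1×1 = 2; c[2] = 1×1 + 2×1 = 3; c[3] = 2×1 = 2. Result coefficients: [1, 2, 3, 2] → 1 + 2t + 3t^2 + 2t^3

1 + 2t + 3t^2 + 2t^3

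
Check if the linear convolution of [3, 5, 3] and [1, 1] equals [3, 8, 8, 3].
Recompute linear convolution of [3, 5, 3] and [1, 1]: y[0] = 3×1 = 3; y[1] = 3×1 + 5×1 = 8; y[2] = 5×1 + 3×1 = 8; y[3] = 3×1 = 3 → [3, 8, 8, 3]. Given [3, 8, 8, 3] matches, so answer: Yes

Yes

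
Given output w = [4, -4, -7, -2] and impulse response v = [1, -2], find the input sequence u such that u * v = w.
Deconvolve w=[4, -4, -7, -2] by v=[1, -2]. Since v[0]=1, solve forward: u[0] = w[0] / 1 = 4; u[1] = (w[1] - 4×-2) / 1 = 4; u[2] = (w[2] - 4×-2) / 1 = 1. So u = [4, 4, 1]. Check by forward convolution: w[0] = 4×1 = 4; w[1] = 4×-2 + 4×1 = -4; w[2] = 4×-2 + 1×1 = -7; w[3] = 1×-2 = -2

[4, 4, 1]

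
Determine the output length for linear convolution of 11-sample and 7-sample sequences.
Linear/full convolution length: m + n - 1 = 11 + 7 - 1 = 17

17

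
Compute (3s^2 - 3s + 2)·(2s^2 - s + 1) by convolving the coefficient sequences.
Ascending coefficients: a = [2, -3, 3], b = [1, -1, 2]. c[0] = 2×1 = 2; c[1] = 2×-1 + -3×1 = -5; c[2] = 2×2 + -3×-1 + 3×1 = 10; c[3] = -3×2 + 3×-1 = -9; c[4] = 3×2 = 6. Result coefficients: [2, -5, 10, -9, 6] → 6s^4 - 9s^3 + 10s^2 - 5s + 2

6s^4 - 9s^3 + 10s^2 - 5s + 2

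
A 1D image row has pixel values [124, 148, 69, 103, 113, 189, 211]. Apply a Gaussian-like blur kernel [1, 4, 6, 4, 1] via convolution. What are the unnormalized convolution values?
Convolve image row [124, 148, 69, 103, 113, 189, 211] with kernel [1, 4, 6, 4, 1]: y[0] = 124×1 = 124; y[1] = 124×4 + 148×1 = 644; y[2] = 124×6 + 148×4 + 69×1 = 1405; y[3] = 124×4 + 148×6 + 69×4 + 103×1 = 1763; y[4] = 124×1 + 148×4 + 69×6 + 103×4 + 113×1 = 1655; y[5] = 148×1 + 69×4 + 103×6 + 113×4 + 189×1 = 1683; y[6] = 69×1 + 103×4 + 113×6 + 189×4 + 211×1 = 2126; y[7] = 103×1 + 113×4 + 189×6 + 211×4 = 2533; y[8] = 113×1 + 189×4 + 211×6 = 2135; y[9] = 189×1 + 211×4 = 1033; y[10] = 211×1 = 211 → [124, 644, 1405, 1763, 1655, 1683, 2126, 2533, 2135, 1033, 211]. Normalization factor = sum(kernel) = 16.

[124, 644, 1405, 1763, 1655, 1683, 2126, 2533, 2135, 1033, 211]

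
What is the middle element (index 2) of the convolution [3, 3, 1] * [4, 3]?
Use y[k] = Σ_i a[i]·b[k-i] at k=2. y[2] = 3×3 + 1×4 = 13

13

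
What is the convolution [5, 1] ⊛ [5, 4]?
y[0] = 5×5 = 25; y[1] = 5×4 + 1×5 = 25; y[2] = 1×4 = 4

[25, 25, 4]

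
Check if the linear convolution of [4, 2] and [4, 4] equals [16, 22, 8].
Recompute linear convolution of [4, 2] and [4, 4]: y[0] = 4×4 = 16; y[1] = 4×4 + 2×4 = 24; y[2] = 2×4 = 8 → [16, 24, 8]. Compare to given [16, 22, 8]: they differ at index 1: given 22, correct 24, so answer: No

No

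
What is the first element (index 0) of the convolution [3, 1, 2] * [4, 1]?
Use y[k] = Σ_i a[i]·b[k-i] at k=0. y[0] = 3×4 = 12

12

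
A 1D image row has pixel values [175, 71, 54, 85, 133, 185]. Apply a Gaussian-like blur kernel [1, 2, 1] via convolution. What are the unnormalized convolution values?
Convolve image row [175, 71, 54, 85, 133, 185] with kernel [1, 2, 1]: y[0] = 175×1 = 175; y[1] = 175×2 + 71×1 = 421; y[2] = 175×1 + 71×2 + 54×1 = 371; y[3] = 71×1 + 54×2 + 85×1 = 264; y[4] = 54×1 + 85×2 + 133×1 = 357; y[5] = 85×1 + 133×2 + 185×1 = 536; y[6] = 133×1 + 185×2 = 503; y[7] = 185×1 = 185 → [175, 421, 371, 264, 357, 536, 503, 185]. Normalization factor = sum(kernel) = 4.

[175, 421, 371, 264, 357, 536, 503, 185]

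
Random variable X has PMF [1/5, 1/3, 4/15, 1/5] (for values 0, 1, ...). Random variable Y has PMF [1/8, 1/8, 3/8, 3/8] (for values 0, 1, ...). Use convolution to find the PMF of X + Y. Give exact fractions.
P(X+Y=k) = Σ_i P(X=i)·P(Y=k-i) — a convolution of [1/5, 1/3, 4/15, 1/5] and [1/8, 1/8, 3/8, 3/8]. P(X+Y=0) = (1/5)×(1/8) = 1/40; P(X+Y=1) = (1/5)×(1/8) + (1/3)×(1/8) = 1/40 + 1/24 = 1/15; P(X+Y=2) = (1/5)×(3/8) + (1/3)×(1/8) + (4/15)×(1/8) = 3/40 + 1/24 + 1/30 = 3/20; P(X+Y=3) = (1/5)×(3/8) + (1/3)×(3/8) + (4/15)×(1/8) + (1/5)×(1/8) = 3/40 + 1/8 + 1/30 + 1/40 = 31/120; P(X+Y=4) = (1/3)×(3/8) + (4/15)×(3/8) + (1/5)×(1/8) = 1/8 + 1/10 + 1/40 = 1/4; P(X+Y=5) = (4/15)×(3/8) + (1/5)×(3/8) = 1/10 + 3/40 = 7/40; P(X+Y=6) = (1/5)×(3/8) = 3/40. PMF: [1/40, 1/15, 3/20, 31/120, 1/4, 7/40, 3/40] (sums to 1 ✓)

[1/40, 1/15, 3/20, 31/120, 1/4, 7/40, 3/40]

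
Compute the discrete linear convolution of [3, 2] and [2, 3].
y[0] = 3×2 = 6; y[1] = 3×3 + 2×2 = 13; y[2] = 2×3 = 6

[6, 13, 6]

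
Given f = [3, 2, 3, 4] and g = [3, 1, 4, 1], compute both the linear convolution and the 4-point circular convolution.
Linear: y_lin[0] = 3×3 = 9; y_lin[1] = 3×1 + 2×3 = 9; y_lin[2] = 3×4 + 2×1 + 3×3 = 23; y_lin[3] = 3×1 + 2×4 + 3×1 + 4×3 = 26; y_lin[4] = 2×1 + 3×4 + 4×1 = 18; y_lin[5] = 3×1 + 4×4 = 19; y_lin[6] = 4×1 = 4 → [9, 9, 23, 26, 18, 19, 4]. Circular (length 4): y[0] = 3×3 + 2×1 + 3×4 + 4×1 = 27; y[1] = 3×1 + 2×3 + 3×1 + 4×4 = 28; y[2] = 3×4 + 2×1 + 3×3 + 4×1 = 27; y[3] = 3×1 + 2×4 + 3×1 + 4×3 = 26 → [27, 28, 27, 26]

Linear: [9, 9, 23, 26, 18, 19, 4], Circular: [27, 28, 27, 26]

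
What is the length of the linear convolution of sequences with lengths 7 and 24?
Linear/full convolution length: m + n - 1 = 7 + 24 - 1 = 30

30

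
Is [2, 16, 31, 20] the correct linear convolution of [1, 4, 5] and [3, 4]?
Recompute linear convolution of [1, 4, 5] and [3, 4]: y[0] = 1×3 = 3; y[1] = 1×4 + 4×3 = 16; y[2] = 4×4 + 5×3 = 31; y[3] = 5×4 = 20 → [3, 16, 31, 20]. Compare to given [2, 16, 31, 20]: they differ at index 0: given 2, correct 3, so answer: No

No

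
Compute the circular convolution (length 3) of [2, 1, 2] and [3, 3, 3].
Use y[k] = Σ_j f[j]·g[(k-j) mod 3]. y[0] = 2×3 + 1×3 + 2×3 = 15; y[1] = 2×3 + 1×3 + 2×3 = 15; y[2] = 2×3 + 1×3 + 2×3 = 15. Result: [15, 15, 15]

[15, 15, 15]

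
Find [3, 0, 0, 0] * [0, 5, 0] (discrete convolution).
y[0] = 3×0 = 0; y[1] = 3×5 + 0×0 = 15; y[2] = 3×0 + 0×5 + 0×0 = 0; y[3] = 0×0 + 0×5 + 0×0 = 0; y[4] = 0×0 + 0×5 = 0; y[5] = 0×0 = 0

[0, 15, 0, 0, 0, 0]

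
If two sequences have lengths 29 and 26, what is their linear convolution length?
Linear/full convolution length: m + n - 1 = 29 + 26 - 1 = 54

54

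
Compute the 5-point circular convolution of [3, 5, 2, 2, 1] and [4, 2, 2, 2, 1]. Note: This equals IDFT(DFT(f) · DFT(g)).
Either evaluate y[k] = Σ_j f[j]·g[(k-j) mod 5] directly, or use IDFT(DFT(f) · DFT(g)). y[0] = 3×4 + 5×1 + 2×2 + 2×2 + 1×2 = 27; y[1] = 3×2 + 5×4 + 2×1 + 2×2 + 1×2 = 34; y[2] = 3×2 + 5×2 + 2×4 + 2×1 + 1×2 = 28; y[3] = 3×2 + 5×2 + 2×2 + 2×4 + 1×1 = 29; y[4] = 3×1 + 5×2 + 2×2 + 2×2 + 1×4 = 25. Result: [27, 34, 28, 29, 25]

[27, 34, 28, 29, 25]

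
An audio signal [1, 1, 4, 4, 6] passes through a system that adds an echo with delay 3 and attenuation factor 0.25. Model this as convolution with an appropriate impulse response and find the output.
Direct-path + delayed-attenuated-path model → impulse response h = [1, 0, 0, 0.25] (1 at lag 0, 0.25 at lag 3). Output y[n] = x[n] + 0.25·x[n - 3] (with x[n] = 0 outside 0..4): y[0] = 1 + 0.25×0 = 1; y[1] = 1 + 0.25×0 = 1; y[2] = 4 + 0.25×0 = 4; y[3] = 4 + 0.25×1 = 4.25; y[4] = 6 + 0.25×1 = 6.25; y[5] = 0 + 0.25×4 = 1.0; y[6] = 0 + 0.25×4 = 1.0; y[7] = 0 + 0.25×6 = 1.5. So y = [1, 1, 4, 4.25, 6.25, 1.0, 1.0, 1.5]

[1, 1, 4, 4.25, 6.25, 1.0, 1.0, 1.5]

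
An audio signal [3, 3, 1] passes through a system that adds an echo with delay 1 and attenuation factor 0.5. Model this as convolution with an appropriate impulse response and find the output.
Direct-path + delayed-attenuated-path model → impulse response h = [1, 0.5] (1 at lag 0, 0.5 at lag 1). Output y[n] = x[n] + 0.5·x[n - 1] (with x[n] = 0 outside 0..2): y[0] = 3 + 0.5×0 = 3; y[1] = 3 + 0.5×3 = 4.5; y[2] = 1 + 0.5×3 = 2.5; y[3] = 0 + 0.5×1 = 0.5. So y = [3, 4.5, 2.5, 0.5]

[3, 4.5, 2.5, 0.5]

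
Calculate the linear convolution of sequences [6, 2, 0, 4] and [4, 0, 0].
y[0] = 6×4 = 24; y[1] = 6×0 + 2×4 = 8; y[2] = 6×0 + 2×0 + 0×4 = 0; y[3] = 2×0 + 0×0 + 4×4 = 16; y[4] = 0×0 + 4×0 = 0; y[5] = 4×0 = 0

[24, 8, 0, 16, 0, 0]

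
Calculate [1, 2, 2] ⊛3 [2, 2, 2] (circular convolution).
Use y[k] = Σ_j a[j]·b[(k-j) mod 3]. y[0] = 1×2 + 2×2 + 2×2 = 10; y[1] = 1×2 + 2×2 + 2×2 = 10; y[2] = 1×2 + 2×2 + 2×2 = 10. Result: [10, 10, 10]

[10, 10, 10]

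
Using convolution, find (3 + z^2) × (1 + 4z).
Ascending coefficients: a = [3, 0, 1], b = [1, 4]. c[0] = 3×1 = 3; c[1] = 3×4 + 0×1 = 12; c[2] = 0×4 + 1×1 = 1; c[3] = 1×4 = 4. Result coefficients: [3, 12, 1, 4] → 3 + 12z + z^2 + 4z^3

3 + 12z + z^2 + 4z^3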